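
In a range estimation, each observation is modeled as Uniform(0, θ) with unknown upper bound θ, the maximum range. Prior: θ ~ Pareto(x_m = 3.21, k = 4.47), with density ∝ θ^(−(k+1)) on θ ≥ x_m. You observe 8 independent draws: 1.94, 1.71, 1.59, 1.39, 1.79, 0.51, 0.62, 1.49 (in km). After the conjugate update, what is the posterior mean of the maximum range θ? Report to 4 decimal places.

3.4899

A Pareto(scale x_m, shape k) prior on the upper bound θ of Uniform(0, θ) is conjugate: posterior is Pareto(max(x_m, max xᵢ), k + n).
Sample maximum = 1.94; prior scale x_m = 3.21 → posterior scale = max = 3.21.
Posterior shape = 4.47 + 8 = 12.47.
E[θ|data] = k·x_m/(k−1) = 12.47·3.21/11.47 = 3.4899.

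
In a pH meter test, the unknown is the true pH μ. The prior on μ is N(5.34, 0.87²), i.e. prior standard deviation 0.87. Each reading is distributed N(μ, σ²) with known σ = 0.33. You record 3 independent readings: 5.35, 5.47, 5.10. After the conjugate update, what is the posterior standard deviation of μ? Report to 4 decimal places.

For Normal data with known variance σ², a Normal(μ₀, σ₀²) prior on μ is conjugate. Posterior precision = 1/σ₀² + n/σ²; posterior mean is the precision-weighted average of μ₀ and x̄.
σ₀² = 0.87² = 0.7569, σ² = 0.33² = 0.1089; σ² + n·σ₀² = 0.1089 + 3·0.7569 = 2.3796.
Posterior precision = 1/σ₀² + n/σ² = 1/0.7569 + 3/0.1089 = (σ² + n·σ₀²)/(σ₀²σ²) = 2.3796/(0.7569·0.1089); posterior variance σₙ² = σ₀²σ²/(σ² + n·σ₀²) = 0.7569·0.1089/2.3796 = 0.034639.
Posterior SD = √σₙ² = √(0.7569·0.1089/2.3796) = 0.1861.

0.1861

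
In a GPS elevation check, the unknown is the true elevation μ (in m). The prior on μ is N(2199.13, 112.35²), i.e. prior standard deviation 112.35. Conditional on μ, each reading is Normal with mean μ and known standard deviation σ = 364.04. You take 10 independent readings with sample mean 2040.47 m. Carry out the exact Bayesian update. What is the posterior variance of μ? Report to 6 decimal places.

For Normal data with known variance σ², a Normal(μ₀, σ₀²) prior on μ is conjugate. Posterior precision = 1/σ₀² + n/σ²; posterior mean is the precision-weighted average of μ₀ and x̄.
σ₀² = 112.35² = 12622.5225, σ² = 364.04² = 132525.1216; σ² + n·σ₀² = 132525.1216 + 10·12622.5225 = 258750.3466.
Posterior precision = 1/σ₀² + n/σ² = 1/12622.5225 + 10/132525.1216 = (σ² + n·σ₀²)/(σ₀²σ²) = 258750.3466/(12622.5225·132525.1216); posterior variance σₙ² = σ₀²σ²/(σ² + n·σ₀²) = 12622.5225·132525.1216/258750.3466 = 6464.924013.

6464.924013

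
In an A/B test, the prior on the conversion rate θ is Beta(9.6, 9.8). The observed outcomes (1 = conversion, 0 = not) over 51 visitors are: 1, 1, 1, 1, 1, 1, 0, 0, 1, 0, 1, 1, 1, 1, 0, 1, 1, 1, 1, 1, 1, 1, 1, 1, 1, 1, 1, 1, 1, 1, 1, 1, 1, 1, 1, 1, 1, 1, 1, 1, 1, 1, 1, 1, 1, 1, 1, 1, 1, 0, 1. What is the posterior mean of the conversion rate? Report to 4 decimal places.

0.7898

The Beta prior is conjugate to a Binomial/Bernoulli likelihood; the update adds successes to α and failures to β.
Posterior: Beta(α+k, β+n−k) = Beta(9.6+46, 9.8+5) = Beta(55.6, 14.8).
Posterior mean = α/(α+β) = 55.6/70.4 = 0.7898.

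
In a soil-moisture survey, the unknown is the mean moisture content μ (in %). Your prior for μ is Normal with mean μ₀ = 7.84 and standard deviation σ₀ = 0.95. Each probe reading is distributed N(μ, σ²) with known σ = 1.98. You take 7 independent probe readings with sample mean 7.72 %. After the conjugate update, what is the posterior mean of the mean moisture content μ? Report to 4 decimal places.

For Normal data with known variance σ², a Normal(μ₀, σ₀²) prior on μ is conjugate. Posterior precision = 1/σ₀² + n/σ²; posterior mean is the precision-weighted average of μ₀ and x̄.
n·x̄ = 7·7.72 = 54.04.
σ₀² = 0.95² = 0.9025, σ² = 1.98² = 3.9204; σ² + n·σ₀² = 3.9204 + 7·0.9025 = 10.2379.
Posterior mean = (μ₀/σ₀² + n·x̄/σ²)/(1/σ₀² + n/σ²) = (σ²·μ₀ + σ₀²·n·x̄)/(σ² + n·σ₀²) = (3.9204·7.84 + 0.9025·54.04)/10.2379 = 79.507036/10.2379 = 7.7660.

7.7660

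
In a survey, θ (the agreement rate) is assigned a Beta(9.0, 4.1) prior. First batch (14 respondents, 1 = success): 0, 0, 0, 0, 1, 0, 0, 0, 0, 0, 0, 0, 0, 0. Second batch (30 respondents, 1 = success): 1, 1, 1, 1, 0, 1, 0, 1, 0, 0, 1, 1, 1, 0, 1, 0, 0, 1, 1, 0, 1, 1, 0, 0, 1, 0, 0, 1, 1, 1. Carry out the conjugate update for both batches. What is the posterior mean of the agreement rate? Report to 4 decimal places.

0.4904

The Beta prior is conjugate to a Binomial/Bernoulli likelihood; the update adds successes to α and failures to β.
After batch 1: Beta(9.0+1, 4.1+13) = Beta(10.0, 17.1).
After batch 2: Beta(10.0+18, 17.1+12) = Beta(28.0, 29.1).
Posterior mean = α/(α+β) = 28.0/57.1 = 0.4904.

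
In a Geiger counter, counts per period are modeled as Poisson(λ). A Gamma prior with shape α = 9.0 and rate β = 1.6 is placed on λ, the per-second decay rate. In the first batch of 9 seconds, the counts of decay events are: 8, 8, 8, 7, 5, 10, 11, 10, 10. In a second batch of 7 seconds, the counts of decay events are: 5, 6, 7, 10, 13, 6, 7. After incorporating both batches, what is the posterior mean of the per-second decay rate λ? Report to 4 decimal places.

7.9545

With a Gamma(shape α, rate β) prior, the Poisson likelihood is conjugate: the posterior is Gamma(α + ΣXᵢ, β + n).
Batch 1: sum of counts S = 77 over n = 9 seconds.
After batch 1: Gamma(α+S, β+n) = Gamma(9.0+77, 1.6+9) = Gamma(86.0, 10.6).
Batch 2: sum of counts S = 54 over n = 7 seconds.
After batch 2: Gamma(α+S, β+n) = Gamma(86.0+54, 10.6+7) = Gamma(140.0, 17.6).
Posterior mean = α/β = 140.0/17.6 = 7.9545.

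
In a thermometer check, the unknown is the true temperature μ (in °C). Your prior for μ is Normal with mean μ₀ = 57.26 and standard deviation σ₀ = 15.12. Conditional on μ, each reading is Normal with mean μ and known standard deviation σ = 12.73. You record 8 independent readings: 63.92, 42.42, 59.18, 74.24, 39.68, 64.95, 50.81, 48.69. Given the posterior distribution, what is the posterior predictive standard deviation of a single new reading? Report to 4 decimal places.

13.4410

For Normal data with known variance σ², a Normal(μ₀, σ₀²) prior on μ is conjugate. Posterior precision = 1/σ₀² + n/σ²; posterior mean is the precision-weighted average of μ₀ and x̄.
σ₀² = 15.12² = 228.6144, σ² = 12.73² = 162.0529; σ² + n·σ₀² = 162.0529 + 8·228.6144 = 1990.9681.
Posterior precision = 1/σ₀² + n/σ² = 1/228.6144 + 8/162.0529 = (σ² + n·σ₀²)/(σ₀²σ²) = 1990.9681/(228.6144·162.0529); posterior variance σₙ² = σ₀²σ²/(σ² + n·σ₀²) = 228.6144·162.0529/1990.9681 = 18.607845.
Predictive variance for one new observation = σₙ² + σ² = 228.6144·162.0529/1990.9681 + 162.0529 = σ²·(σ₀² + 1990.9681)/1990.9681 = 162.0529·2219.5825/1990.9681 = 180.660745; SD = √(162.0529·2219.5825/1990.9681) = 13.4410.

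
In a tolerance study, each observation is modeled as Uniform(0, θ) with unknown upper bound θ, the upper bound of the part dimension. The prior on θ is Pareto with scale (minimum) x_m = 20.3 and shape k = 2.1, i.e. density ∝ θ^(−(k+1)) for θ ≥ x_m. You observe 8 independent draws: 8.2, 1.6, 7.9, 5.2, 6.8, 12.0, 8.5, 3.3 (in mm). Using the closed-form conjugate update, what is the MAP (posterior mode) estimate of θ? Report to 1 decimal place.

A Pareto(scale x_m, shape k) prior on the upper bound θ of Uniform(0, θ) is conjugate: posterior is Pareto(max(x_m, max xᵢ), k + n).
Sample maximum = 12.0; prior scale x_m = 20.3 → posterior scale = max = 20.3.
Posterior shape = 2.1 + 8 = 10.1.
The Pareto density is decreasing on [x_m, ∞), so the mode is x_m = 20.3.

20.3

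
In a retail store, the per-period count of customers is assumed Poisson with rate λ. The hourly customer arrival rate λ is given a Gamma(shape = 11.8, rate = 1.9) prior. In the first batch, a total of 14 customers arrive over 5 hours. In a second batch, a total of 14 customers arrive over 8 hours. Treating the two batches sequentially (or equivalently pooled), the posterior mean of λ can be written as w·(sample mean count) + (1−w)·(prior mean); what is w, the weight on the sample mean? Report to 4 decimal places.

0.8725

With a Gamma(shape α, rate β) prior, the Poisson likelihood is conjugate: the posterior is Gamma(α + ΣXᵢ, β + n).
Total number of hours: n = 5 + 8 = 13.
Posterior mean = (α₀+S)/(β₀+n) = [n/(β₀+n)]·(S/n) + [β₀/(β₀+n)]·(α₀/β₀), so only n and β₀ enter the weight.
Weight on data w = n/(β₀+n) = 13/(1.9+13) = 13/14.9 = 0.8725.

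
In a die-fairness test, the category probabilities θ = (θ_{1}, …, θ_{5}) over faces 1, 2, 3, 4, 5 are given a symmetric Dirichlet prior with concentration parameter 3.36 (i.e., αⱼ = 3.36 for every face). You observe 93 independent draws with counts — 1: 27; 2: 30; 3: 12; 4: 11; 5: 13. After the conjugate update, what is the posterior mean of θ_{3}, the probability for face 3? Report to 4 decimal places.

The Dirichlet prior is conjugate to the Multinomial likelihood: each posterior αⱼ = prior αⱼ + observed count nⱼ.
Posterior concentration: (30.36, 33.36, 15.36, 14.36, 16.36), total = 109.80.
E[θ_{3}|data] = α_{3}/Σα = 15.36/109.80 = 0.1399.

0.1399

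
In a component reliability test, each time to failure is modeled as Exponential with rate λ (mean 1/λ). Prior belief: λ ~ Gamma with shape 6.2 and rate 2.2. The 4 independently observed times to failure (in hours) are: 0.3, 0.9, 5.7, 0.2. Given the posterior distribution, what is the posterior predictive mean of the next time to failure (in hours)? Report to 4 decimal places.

With a Gamma(shape α, rate β) prior on the exponential rate λ, the posterior after n observations with total T = Σxᵢ is Gamma(α+n, β+T).
Sum of observations T = 7.1 hours; n = 4.
Posterior: Gamma(6.2+4, 2.2+7.1) = Gamma(10.2, 9.3).
The predictive distribution for the next observation is Lomax; its mean is β/(α−1) = 9.3/9.2 = 1.0109.

1.0109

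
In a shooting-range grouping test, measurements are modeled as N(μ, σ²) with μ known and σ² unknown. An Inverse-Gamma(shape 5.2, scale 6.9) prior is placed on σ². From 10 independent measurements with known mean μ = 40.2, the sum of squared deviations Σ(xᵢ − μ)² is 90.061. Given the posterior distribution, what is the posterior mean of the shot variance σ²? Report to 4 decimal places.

With known mean μ and an Inverse-Gamma(α, β) prior on σ², the Normal likelihood is conjugate: posterior is Inv-Gamma(α + n/2, β + Σ(xᵢ−μ)²/2).
Posterior: Inv-Gamma(5.2 + 10/2, 6.9 + 90.061/2) = Inv-Gamma(10.20, 51.9305).
E[σ²|data] = β/(α−1) = 51.9305/9.20 = 5.6446.

5.6446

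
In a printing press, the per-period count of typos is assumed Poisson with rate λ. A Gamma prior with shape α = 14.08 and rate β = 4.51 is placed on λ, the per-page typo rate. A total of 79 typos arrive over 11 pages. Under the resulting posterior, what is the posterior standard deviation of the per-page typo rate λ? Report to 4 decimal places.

With a Gamma(shape α, rate β) prior, the Poisson likelihood is conjugate: the posterior is Gamma(α + ΣXᵢ, β + n).
Posterior: Gamma(α+S, β+n) = Gamma(14.08+79, 4.51+11) = Gamma(93.08, 15.51).
SD = √α/β = √93.08/15.51 = 0.6220.

0.6220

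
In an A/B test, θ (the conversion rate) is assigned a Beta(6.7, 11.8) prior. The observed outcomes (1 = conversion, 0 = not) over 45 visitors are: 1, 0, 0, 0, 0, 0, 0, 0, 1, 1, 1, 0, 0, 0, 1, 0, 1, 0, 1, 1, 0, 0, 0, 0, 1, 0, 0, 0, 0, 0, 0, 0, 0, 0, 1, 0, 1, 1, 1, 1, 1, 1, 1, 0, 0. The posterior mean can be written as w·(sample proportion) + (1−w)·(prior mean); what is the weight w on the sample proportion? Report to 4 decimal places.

The Beta prior is conjugate to a Binomial/Bernoulli likelihood; the update adds successes to α and failures to β.
Posterior mean = (α₀+k)/(α₀+β₀+n) = [n/(α₀+β₀+n)]·(k/n) + [(α₀+β₀)/(α₀+β₀+n)]·α₀/(α₀+β₀), so only n and the prior enter the weight.
The weight on the data is w = n/(α₀+β₀+n) = 45/(6.7+11.8+45) = 45/63.5 = 0.7087.

0.7087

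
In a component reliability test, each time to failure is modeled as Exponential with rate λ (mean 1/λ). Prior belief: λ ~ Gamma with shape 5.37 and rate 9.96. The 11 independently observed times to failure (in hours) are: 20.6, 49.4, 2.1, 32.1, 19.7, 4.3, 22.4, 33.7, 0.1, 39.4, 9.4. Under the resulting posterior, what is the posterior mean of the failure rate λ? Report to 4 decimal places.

0.0673

With a Gamma(shape α, rate β) prior on the exponential rate λ, the posterior after n observations with total T = Σxᵢ is Gamma(α+n, β+T).
Sum of observations T = 233.2 hours; n = 11.
Posterior: Gamma(5.37+11, 9.96+233.2) = Gamma(16.37, 243.16).
Posterior mean of λ = α/β = 16.37/243.16 = 0.0673.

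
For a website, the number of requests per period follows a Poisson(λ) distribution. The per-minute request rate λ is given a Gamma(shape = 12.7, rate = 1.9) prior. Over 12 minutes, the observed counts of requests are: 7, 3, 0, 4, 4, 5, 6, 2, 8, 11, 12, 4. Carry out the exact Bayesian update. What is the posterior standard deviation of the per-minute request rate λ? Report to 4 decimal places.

With a Gamma(shape α, rate β) prior, the Poisson likelihood is conjugate: the posterior is Gamma(α + ΣXᵢ, β + n).
Sum of counts S = 66 over n = 12 minutes.
Posterior: Gamma(α+S, β+n) = Gamma(12.7+66, 1.9+12) = Gamma(78.7, 13.9).
SD = √α/β = √78.7/13.9 = 0.6382.

0.6382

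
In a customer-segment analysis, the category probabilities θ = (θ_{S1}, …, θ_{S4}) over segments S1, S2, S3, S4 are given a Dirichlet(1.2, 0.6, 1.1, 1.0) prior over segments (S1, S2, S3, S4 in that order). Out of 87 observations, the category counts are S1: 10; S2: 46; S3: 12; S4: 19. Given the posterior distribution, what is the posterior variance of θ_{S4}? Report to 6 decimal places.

0.001867

The Dirichlet prior is conjugate to the Multinomial likelihood: each posterior αⱼ = prior αⱼ + observed count nⱼ.
Posterior concentration: (11.2, 46.6, 13.1, 20.0), total = 90.9.
Var[θ_j] = α_j(Σα−α_j)/((Σα)²(Σα+1)) = 20.0·70.9/(90.9²·91.9) = 0.001867.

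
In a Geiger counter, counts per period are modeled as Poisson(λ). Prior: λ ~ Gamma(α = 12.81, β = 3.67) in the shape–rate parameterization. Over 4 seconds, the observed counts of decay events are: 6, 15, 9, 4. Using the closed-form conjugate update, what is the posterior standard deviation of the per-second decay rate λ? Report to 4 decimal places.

0.8920

With a Gamma(shape α, rate β) prior, the Poisson likelihood is conjugate: the posterior is Gamma(α + ΣXᵢ, β + n).
Sum of counts S = 34 over n = 4 seconds.
Posterior: Gamma(α+S, β+n) = Gamma(12.81+34, 3.67+4) = Gamma(46.81, 7.67).
SD = √α/β = √46.81/7.67 = 0.8920.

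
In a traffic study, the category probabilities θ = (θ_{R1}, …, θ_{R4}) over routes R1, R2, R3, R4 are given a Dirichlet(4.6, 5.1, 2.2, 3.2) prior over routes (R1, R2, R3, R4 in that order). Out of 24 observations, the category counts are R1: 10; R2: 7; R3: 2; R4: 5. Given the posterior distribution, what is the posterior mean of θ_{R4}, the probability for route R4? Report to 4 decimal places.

The Dirichlet prior is conjugate to the Multinomial likelihood: each posterior αⱼ = prior αⱼ + observed count nⱼ.
Posterior concentration: (14.6, 12.1, 4.2, 8.2), total = 39.1.
E[θ_{R4}|data] = α_{R4}/Σα = 8.2/39.1 = 0.2097.

0.2097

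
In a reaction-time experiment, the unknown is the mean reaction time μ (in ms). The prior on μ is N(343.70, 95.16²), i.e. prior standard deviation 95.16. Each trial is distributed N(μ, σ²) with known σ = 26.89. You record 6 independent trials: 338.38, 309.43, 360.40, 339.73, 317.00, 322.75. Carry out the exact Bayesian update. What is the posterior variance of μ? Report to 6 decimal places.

118.929274

For Normal data with known variance σ², a Normal(μ₀, σ₀²) prior on μ is conjugate. Posterior precision = 1/σ₀² + n/σ²; posterior mean is the precision-weighted average of μ₀ and x̄.
σ₀² = 95.16² = 9055.4256, σ² = 26.89² = 723.0721; σ² + n·σ₀² = 723.0721 + 6·9055.4256 = 55055.6257.
Posterior precision = 1/σ₀² + n/σ² = 1/9055.4256 + 6/723.0721 = (σ² + n·σ₀²)/(σ₀²σ²) = 55055.6257/(9055.4256·723.0721); posterior variance σₙ² = σ₀²σ²/(σ² + n·σ₀²) = 9055.4256·723.0721/55055.6257 = 118.929274.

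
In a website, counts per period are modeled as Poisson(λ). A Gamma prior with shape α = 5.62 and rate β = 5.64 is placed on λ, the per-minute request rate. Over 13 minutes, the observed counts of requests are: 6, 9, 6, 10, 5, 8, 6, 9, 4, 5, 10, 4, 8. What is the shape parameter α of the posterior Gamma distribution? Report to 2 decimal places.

95.62

With a Gamma(shape α, rate β) prior, the Poisson likelihood is conjugate: the posterior is Gamma(α + ΣXᵢ, β + n).
Sum of counts S = 90 over n = 13 minutes.
Posterior: Gamma(α+S, β+n) = Gamma(5.62+90, 5.64+13) = Gamma(95.62, 18.64).
Posterior α = 95.62.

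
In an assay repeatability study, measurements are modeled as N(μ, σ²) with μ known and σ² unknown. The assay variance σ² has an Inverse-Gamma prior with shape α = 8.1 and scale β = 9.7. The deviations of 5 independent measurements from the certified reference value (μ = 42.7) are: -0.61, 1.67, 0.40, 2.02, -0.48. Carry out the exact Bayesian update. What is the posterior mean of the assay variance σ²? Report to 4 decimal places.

With known mean μ and an Inverse-Gamma(α, β) prior on σ², the Normal likelihood is conjugate: posterior is Inv-Gamma(α + n/2, β + Σ(xᵢ−μ)²/2).
Σ(xᵢ−μ)² = (-0.61)² + (1.67)² + (0.40)² + (2.02)² + (-0.48)² = 7.6318.
Posterior: Inv-Gamma(8.1 + 5/2, 9.7 + 7.6318/2) = Inv-Gamma(10.60, 13.51590).
E[σ²|data] = β/(α−1) = 13.51590/9.60 = 1.4079.

1.4079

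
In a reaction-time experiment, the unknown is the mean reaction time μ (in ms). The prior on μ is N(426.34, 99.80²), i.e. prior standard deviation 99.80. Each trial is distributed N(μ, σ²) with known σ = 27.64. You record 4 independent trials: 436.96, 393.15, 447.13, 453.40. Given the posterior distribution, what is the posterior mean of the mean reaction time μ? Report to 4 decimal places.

432.5411

For Normal data with known variance σ², a Normal(μ₀, σ₀²) prior on μ is conjugate. Posterior precision = 1/σ₀² + n/σ²; posterior mean is the precision-weighted average of μ₀ and x̄.
Σxᵢ = 436.96 + 393.15 + 447.13 + 453.40 = 1730.64, so n·x̄ = 1730.64.
σ₀² = 99.80² = 9960.04, σ² = 27.64² = 763.9696; σ² + n·σ₀² = 763.9696 + 4·9960.04 = 40604.1296.
Posterior mean = (μ₀/σ₀² + n·x̄/σ²)/(1/σ₀² + n/σ²) = (σ²·μ₀ + σ₀²·n·x̄)/(σ² + n·σ₀²) = (763.9696·426.34 + 9960.04·1730.64)/40604.1296 = 17562954.424864/40604.1296 = 432.5411.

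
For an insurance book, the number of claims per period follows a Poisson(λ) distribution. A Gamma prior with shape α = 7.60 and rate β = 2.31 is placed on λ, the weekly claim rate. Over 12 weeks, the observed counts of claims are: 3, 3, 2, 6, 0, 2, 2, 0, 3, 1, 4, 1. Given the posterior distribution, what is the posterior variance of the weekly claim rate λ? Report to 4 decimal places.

With a Gamma(shape α, rate β) prior, the Poisson likelihood is conjugate: the posterior is Gamma(α + ΣXᵢ, β + n).
Sum of counts S = 27 over n = 12 weeks.
Posterior: Gamma(α+S, β+n) = Gamma(7.60+27, 2.31+12) = Gamma(34.60, 14.31).
Var = α/β² = 34.60/14.31² = 0.1690.

0.1690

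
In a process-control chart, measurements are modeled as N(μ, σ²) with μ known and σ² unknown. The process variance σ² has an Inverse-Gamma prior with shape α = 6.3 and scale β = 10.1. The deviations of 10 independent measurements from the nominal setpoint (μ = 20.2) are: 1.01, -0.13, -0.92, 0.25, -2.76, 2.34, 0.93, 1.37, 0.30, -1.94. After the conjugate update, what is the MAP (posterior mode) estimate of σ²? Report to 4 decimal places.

1.7006

With known mean μ and an Inverse-Gamma(α, β) prior on σ², the Normal likelihood is conjugate: posterior is Inv-Gamma(α + n/2, β + Σ(xᵢ−μ)²/2).
Σ(xᵢ−μ)² = (1.01)² + (-0.13)² + (-0.92)² + (0.25)² + (-2.76)² + (2.34)² + (0.93)² + (1.37)² + (0.30)² + (-1.94)² = 21.6345.
Posterior: Inv-Gamma(6.3 + 10/2, 10.1 + 21.6345/2) = Inv-Gamma(11.30, 20.91725).
Mode = β/(α+1) = 20.91725/12.30 = 1.7006.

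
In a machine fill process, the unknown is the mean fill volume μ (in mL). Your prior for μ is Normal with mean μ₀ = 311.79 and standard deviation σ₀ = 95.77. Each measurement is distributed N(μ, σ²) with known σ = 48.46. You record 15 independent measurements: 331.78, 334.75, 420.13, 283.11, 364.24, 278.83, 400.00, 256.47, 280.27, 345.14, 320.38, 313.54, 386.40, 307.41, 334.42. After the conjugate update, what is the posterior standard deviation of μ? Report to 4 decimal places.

For Normal data with known variance σ², a Normal(μ₀, σ₀²) prior on μ is conjugate. Posterior precision = 1/σ₀² + n/σ²; posterior mean is the precision-weighted average of μ₀ and x̄.
σ₀² = 95.77² = 9171.8929, σ² = 48.46² = 2348.3716; σ² + n·σ₀² = 2348.3716 + 15·9171.8929 = 139926.7651.
Posterior precision = 1/σ₀² + n/σ² = 1/9171.8929 + 15/2348.3716 = (σ² + n·σ₀²)/(σ₀²σ²) = 139926.7651/(9171.8929·2348.3716); posterior variance σₙ² = σ₀²σ²/(σ² + n·σ₀²) = 9171.8929·2348.3716/139926.7651 = 153.930614.
Posterior SD = √σₙ² = √(9171.8929·2348.3716/139926.7651) = 12.4069.

12.4069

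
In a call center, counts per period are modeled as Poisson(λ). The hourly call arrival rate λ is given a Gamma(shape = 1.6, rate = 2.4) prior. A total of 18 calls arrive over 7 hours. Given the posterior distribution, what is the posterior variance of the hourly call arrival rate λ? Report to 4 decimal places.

With a Gamma(shape α, rate β) prior, the Poisson likelihood is conjugate: the posterior is Gamma(α + ΣXᵢ, β + n).
Posterior: Gamma(α+S, β+n) = Gamma(1.6+18, 2.4+7) = Gamma(19.6, 9.4).
Var = α/β² = 19.6/9.4² = 0.2218.

0.2218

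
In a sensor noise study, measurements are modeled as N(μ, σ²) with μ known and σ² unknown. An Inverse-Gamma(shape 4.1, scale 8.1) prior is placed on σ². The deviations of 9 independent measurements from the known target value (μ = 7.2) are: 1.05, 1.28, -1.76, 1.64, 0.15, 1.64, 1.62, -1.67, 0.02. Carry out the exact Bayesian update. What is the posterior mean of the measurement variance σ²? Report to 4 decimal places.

With known mean μ and an Inverse-Gamma(α, β) prior on σ², the Normal likelihood is conjugate: posterior is Inv-Gamma(α + n/2, β + Σ(xᵢ−μ)²/2).
Σ(xᵢ−μ)² = (1.05)² + (1.28)² + (-1.76)² + (1.64)² + (0.15)² + (1.64)² + (1.62)² + (-1.67)² + (0.02)² = 16.6539.
Posterior: Inv-Gamma(4.1 + 9/2, 8.1 + 16.6539/2) = Inv-Gamma(8.60, 16.42695).
E[σ²|data] = β/(α−1) = 16.42695/7.60 = 2.1614.

2.1614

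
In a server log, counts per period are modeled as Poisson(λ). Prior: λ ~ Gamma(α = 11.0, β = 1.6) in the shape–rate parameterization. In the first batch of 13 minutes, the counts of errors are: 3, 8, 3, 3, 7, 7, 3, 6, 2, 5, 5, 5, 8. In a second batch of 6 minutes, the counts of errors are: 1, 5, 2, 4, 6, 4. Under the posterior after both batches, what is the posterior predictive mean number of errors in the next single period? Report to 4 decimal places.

4.7573

With a Gamma(shape α, rate β) prior, the Poisson likelihood is conjugate: the posterior is Gamma(α + ΣXᵢ, β + n).
Batch 1: sum of counts S = 65 over n = 13 minutes.
After batch 1: Gamma(α+S, β+n) = Gamma(11.0+65, 1.6+13) = Gamma(76.0, 14.6).
Batch 2: sum of counts S = 22 over n = 6 minutes.
After batch 2: Gamma(α+S, β+n) = Gamma(76.0+22, 14.6+6) = Gamma(98.0, 20.6).
The predictive distribution for one future period is NegBinom with mean α/β = 4.7573.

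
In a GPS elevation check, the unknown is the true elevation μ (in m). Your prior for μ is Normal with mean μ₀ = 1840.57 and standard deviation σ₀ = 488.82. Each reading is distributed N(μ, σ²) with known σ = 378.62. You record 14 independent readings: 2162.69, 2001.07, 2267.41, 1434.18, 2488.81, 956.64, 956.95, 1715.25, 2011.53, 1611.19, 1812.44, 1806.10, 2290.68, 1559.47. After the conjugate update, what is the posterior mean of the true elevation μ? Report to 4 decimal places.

1793.0650

For Normal data with known variance σ², a Normal(μ₀, σ₀²) prior on μ is conjugate. Posterior precision = 1/σ₀² + n/σ²; posterior mean is the precision-weighted average of μ₀ and x̄.
Σxᵢ = 2162.69 + 2001.07 + 2267.41 + 1434.18 + 2488.81 + 956.64 + 956.95 + 1715.25 + 2011.53 + 1611.19 + 1812.44 + 1806.10 + 2290.68 + 1559.47 = 25074.41, so n·x̄ = 25074.41.
σ₀² = 488.82² = 238944.9924, σ² = 378.62² = 143353.1044; σ² + n·σ₀² = 143353.1044 + 14·238944.9924 = 3488582.998.
Posterior mean = (μ₀/σ₀² + n·x̄/σ²)/(1/σ₀² + n/σ²) = (σ²·μ₀ + σ₀²·n·x̄)/(σ² + n·σ₀²) = (143353.1044·1840.57 + 238944.9924·25074.41)/3488582.998 = 6255256130.249992/3488582.998 = 1793.0650.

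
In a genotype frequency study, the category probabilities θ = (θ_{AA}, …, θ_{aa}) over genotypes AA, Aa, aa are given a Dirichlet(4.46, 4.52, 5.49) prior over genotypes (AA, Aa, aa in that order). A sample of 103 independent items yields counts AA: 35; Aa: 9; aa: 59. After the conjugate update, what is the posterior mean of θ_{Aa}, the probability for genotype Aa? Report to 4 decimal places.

The Dirichlet prior is conjugate to the Multinomial likelihood: each posterior αⱼ = prior αⱼ + observed count nⱼ.
Posterior concentration: (39.46, 13.52, 64.49), total = 117.47.
E[θ_{Aa}|data] = α_{Aa}/Σα = 13.52/117.47 = 0.1151.

0.1151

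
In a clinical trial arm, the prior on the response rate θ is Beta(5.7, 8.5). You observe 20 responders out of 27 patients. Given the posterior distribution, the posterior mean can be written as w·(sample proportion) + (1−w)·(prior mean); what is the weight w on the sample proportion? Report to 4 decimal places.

0.6553

The Beta prior is conjugate to a Binomial/Bernoulli likelihood; the update adds successes to α and failures to β.
Posterior mean = (α₀+k)/(α₀+β₀+n) = [n/(α₀+β₀+n)]·(k/n) + [(α₀+β₀)/(α₀+β₀+n)]·α₀/(α₀+β₀), so only n and the prior enter the weight.
The weight on the data is w = n/(α₀+β₀+n) = 27/(5.7+8.5+27) = 27/41.2 = 0.6553.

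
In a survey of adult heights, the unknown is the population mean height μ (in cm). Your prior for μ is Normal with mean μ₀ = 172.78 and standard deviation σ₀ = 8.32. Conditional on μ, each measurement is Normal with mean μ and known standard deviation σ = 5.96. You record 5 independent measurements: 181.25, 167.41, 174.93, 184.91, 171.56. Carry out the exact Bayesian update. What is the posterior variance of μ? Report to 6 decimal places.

6.443066

For Normal data with known variance σ², a Normal(μ₀, σ₀²) prior on μ is conjugate. Posterior precision = 1/σ₀² + n/σ²; posterior mean is the precision-weighted average of μ₀ and x̄.
σ₀² = 8.32² = 69.2224, σ² = 5.96² = 35.5216; σ² + n·σ₀² = 35.5216 + 5·69.2224 = 381.6336.
Posterior precision = 1/σ₀² + n/σ² = 1/69.2224 + 5/35.5216 = (σ² + n·σ₀²)/(σ₀²σ²) = 381.6336/(69.2224·35.5216); posterior variance σₙ² = σ₀²σ²/(σ² + n·σ₀²) = 69.2224·35.5216/381.6336 = 6.443066.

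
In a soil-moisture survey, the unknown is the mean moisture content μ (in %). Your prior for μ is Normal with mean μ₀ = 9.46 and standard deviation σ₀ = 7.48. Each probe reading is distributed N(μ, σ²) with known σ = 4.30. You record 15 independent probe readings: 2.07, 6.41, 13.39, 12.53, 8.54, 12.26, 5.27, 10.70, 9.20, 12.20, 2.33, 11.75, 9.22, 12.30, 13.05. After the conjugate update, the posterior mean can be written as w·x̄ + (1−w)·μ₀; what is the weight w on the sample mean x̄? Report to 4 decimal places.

0.9784

For Normal data with known variance σ², a Normal(μ₀, σ₀²) prior on μ is conjugate. Posterior precision = 1/σ₀² + n/σ²; posterior mean is the precision-weighted average of μ₀ and x̄.
σ₀² = 7.48² = 55.9504, σ² = 4.30² = 18.49. Prior precision 1/σ₀² = 1/55.9504; data precision n/σ² = 15/18.49.
w = (n/σ²)/(1/σ₀² + n/σ²) = n·σ₀²/(σ² + n·σ₀²) = 15·55.9504/(18.49 + 15·55.9504) = 839.256/857.746 = 0.9784.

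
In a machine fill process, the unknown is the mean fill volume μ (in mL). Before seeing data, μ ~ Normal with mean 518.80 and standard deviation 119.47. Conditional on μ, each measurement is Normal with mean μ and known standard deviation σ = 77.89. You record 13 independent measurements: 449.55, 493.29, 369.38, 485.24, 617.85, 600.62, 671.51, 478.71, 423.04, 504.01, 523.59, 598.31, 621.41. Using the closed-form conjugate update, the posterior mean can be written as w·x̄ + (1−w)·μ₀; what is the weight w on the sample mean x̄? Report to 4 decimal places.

0.9683

For Normal data with known variance σ², a Normal(μ₀, σ₀²) prior on μ is conjugate. Posterior precision = 1/σ₀² + n/σ²; posterior mean is the precision-weighted average of μ₀ and x̄.
σ₀² = 119.47² = 14273.0809, σ² = 77.89² = 6066.8521. Prior precision 1/σ₀² = 1/14273.0809; data precision n/σ² = 13/6066.8521.
w = (n/σ²)/(1/σ₀² + n/σ²) = n·σ₀²/(σ² + n·σ₀²) = 13·14273.0809/(6066.8521 + 13·14273.0809) = 185550.0517/191616.9038 = 0.9683.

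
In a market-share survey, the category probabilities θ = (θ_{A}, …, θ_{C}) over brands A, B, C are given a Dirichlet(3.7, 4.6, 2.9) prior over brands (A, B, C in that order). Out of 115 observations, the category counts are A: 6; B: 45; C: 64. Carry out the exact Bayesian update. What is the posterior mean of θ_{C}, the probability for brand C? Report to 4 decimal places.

0.5301

The Dirichlet prior is conjugate to the Multinomial likelihood: each posterior αⱼ = prior αⱼ + observed count nⱼ.
Posterior concentration: (9.7, 49.6, 66.9), total = 126.2.
E[θ_{C}|data] = α_{C}/Σα = 66.9/126.2 = 0.5301.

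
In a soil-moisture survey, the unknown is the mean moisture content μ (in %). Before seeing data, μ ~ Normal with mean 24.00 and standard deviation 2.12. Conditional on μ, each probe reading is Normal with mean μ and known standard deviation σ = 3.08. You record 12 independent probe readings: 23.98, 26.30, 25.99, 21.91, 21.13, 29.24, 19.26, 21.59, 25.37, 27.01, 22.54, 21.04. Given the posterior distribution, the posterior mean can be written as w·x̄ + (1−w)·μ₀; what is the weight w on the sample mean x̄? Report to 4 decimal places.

0.8504

For Normal data with known variance σ², a Normal(μ₀, σ₀²) prior on μ is conjugate. Posterior precision = 1/σ₀² + n/σ²; posterior mean is the precision-weighted average of μ₀ and x̄.
σ₀² = 2.12² = 4.4944, σ² = 3.08² = 9.4864. Prior precision 1/σ₀² = 1/4.4944; data precision n/σ² = 12/9.4864.
w = (n/σ²)/(1/σ₀² + n/σ²) = n·σ₀²/(σ² + n·σ₀²) = 12·4.4944/(9.4864 + 12·4.4944) = 53.9328/63.4192 = 0.8504.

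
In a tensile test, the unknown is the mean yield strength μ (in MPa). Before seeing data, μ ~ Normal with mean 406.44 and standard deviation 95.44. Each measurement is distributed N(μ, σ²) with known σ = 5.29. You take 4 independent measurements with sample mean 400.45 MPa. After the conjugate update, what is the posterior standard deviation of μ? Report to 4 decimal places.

2.6440

For Normal data with known variance σ², a Normal(μ₀, σ₀²) prior on μ is conjugate. Posterior precision = 1/σ₀² + n/σ²; posterior mean is the precision-weighted average of μ₀ and x̄.
σ₀² = 95.44² = 9108.7936, σ² = 5.29² = 27.9841; σ² + n·σ₀² = 27.9841 + 4·9108.7936 = 36463.1585.
Posterior precision = 1/σ₀² + n/σ² = 1/9108.7936 + 4/27.9841 = (σ² + n·σ₀²)/(σ₀²σ²) = 36463.1585/(9108.7936·27.9841); posterior variance σₙ² = σ₀²σ²/(σ² + n·σ₀²) = 9108.7936·27.9841/36463.1585 = 6.990656.
Posterior SD = √σₙ² = √(9108.7936·27.9841/36463.1585) = 2.6440.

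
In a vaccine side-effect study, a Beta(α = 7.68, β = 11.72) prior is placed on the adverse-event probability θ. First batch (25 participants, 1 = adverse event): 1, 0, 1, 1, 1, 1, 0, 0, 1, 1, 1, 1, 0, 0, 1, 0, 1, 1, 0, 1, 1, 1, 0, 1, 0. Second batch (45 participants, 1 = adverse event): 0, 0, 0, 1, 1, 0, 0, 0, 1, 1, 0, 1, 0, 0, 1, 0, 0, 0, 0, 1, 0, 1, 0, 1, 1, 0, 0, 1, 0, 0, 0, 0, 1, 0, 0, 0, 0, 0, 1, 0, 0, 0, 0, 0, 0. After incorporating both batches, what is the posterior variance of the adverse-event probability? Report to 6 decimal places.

0.002676

The Beta prior is conjugate to a Binomial/Bernoulli likelihood; the update adds successes to α and failures to β.
After batch 1: Beta(7.68+16, 11.72+9) = Beta(23.68, 20.72).
After batch 2: Beta(23.68+13, 20.72+32) = Beta(36.68, 52.72).
Var = αβ/((α+β)²(α+β+1)) = 36.68·52.72/(89.40²·90.40) = 0.002676.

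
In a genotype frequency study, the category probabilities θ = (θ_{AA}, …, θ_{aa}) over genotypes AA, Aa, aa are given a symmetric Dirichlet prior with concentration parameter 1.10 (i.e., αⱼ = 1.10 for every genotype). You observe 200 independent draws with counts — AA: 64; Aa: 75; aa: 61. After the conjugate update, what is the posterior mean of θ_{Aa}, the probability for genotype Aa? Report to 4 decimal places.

The Dirichlet prior is conjugate to the Multinomial likelihood: each posterior αⱼ = prior αⱼ + observed count nⱼ.
Posterior concentration: (65.10, 76.10, 62.10), total = 203.30.
E[θ_{Aa}|data] = α_{Aa}/Σα = 76.10/203.30 = 0.3743.

0.3743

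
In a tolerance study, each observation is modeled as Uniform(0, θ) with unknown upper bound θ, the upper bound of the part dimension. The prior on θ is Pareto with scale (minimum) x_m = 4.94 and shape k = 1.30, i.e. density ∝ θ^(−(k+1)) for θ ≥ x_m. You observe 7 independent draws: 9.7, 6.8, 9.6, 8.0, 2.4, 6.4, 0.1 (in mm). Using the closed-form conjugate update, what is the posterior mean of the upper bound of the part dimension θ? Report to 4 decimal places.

A Pareto(scale x_m, shape k) prior on the upper bound θ of Uniform(0, θ) is conjugate: posterior is Pareto(max(x_m, max xᵢ), k + n).
Sample maximum = 9.7; prior scale x_m = 4.94 → posterior scale = max = 9.70.
Posterior shape = 1.30 + 7 = 8.30.
E[θ|data] = k·x_m/(k−1) = 8.30·9.70/7.30 = 11.0288.

11.0288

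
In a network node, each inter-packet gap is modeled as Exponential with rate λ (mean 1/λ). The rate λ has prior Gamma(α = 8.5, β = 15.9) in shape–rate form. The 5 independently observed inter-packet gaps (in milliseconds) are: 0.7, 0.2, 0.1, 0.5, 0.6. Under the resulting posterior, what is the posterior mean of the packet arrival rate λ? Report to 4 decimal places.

0.7500

With a Gamma(shape α, rate β) prior on the exponential rate λ, the posterior after n observations with total T = Σxᵢ is Gamma(α+n, β+T).
Sum of observations T = 2.1 milliseconds; n = 5.
Posterior: Gamma(8.5+5, 15.9+2.1) = Gamma(13.5, 18.0).
Posterior mean of λ = α/β = 13.5/18.0 = 0.7500.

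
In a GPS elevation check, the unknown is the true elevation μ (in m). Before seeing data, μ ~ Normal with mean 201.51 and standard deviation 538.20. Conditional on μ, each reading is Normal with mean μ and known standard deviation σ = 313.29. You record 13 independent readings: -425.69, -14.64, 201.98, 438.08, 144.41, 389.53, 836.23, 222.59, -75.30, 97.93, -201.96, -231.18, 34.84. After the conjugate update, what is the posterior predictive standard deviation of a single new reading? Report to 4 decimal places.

324.8213

For Normal data with known variance σ², a Normal(μ₀, σ₀²) prior on μ is conjugate. Posterior precision = 1/σ₀² + n/σ²; posterior mean is the precision-weighted average of μ₀ and x̄.
σ₀² = 538.20² = 289659.24, σ² = 313.29² = 98150.6241; σ² + n·σ₀² = 98150.6241 + 13·289659.24 = 3863720.7441.
Posterior precision = 1/σ₀² + n/σ² = 1/289659.24 + 13/98150.6241 = (σ² + n·σ₀²)/(σ₀²σ²) = 3863720.7441/(289659.24·98150.6241); posterior variance σₙ² = σ₀²σ²/(σ² + n·σ₀²) = 289659.24·98150.6241/3863720.7441 = 7358.253110.
Predictive variance for one new observation = σₙ² + σ² = 289659.24·98150.6241/3863720.7441 + 98150.6241 = σ²·(σ₀² + 3863720.7441)/3863720.7441 = 98150.6241·4153379.9841/3863720.7441 = 105508.877210; SD = √(98150.6241·4153379.9841/3863720.7441) = 324.8213.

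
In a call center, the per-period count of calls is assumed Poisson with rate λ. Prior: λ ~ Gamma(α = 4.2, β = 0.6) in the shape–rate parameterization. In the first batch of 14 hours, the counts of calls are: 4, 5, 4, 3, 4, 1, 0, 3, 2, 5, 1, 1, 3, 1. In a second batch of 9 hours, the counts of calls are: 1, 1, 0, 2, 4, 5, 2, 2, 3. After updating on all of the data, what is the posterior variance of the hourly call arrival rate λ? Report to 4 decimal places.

0.1099

With a Gamma(shape α, rate β) prior, the Poisson likelihood is conjugate: the posterior is Gamma(α + ΣXᵢ, β + n).
Batch 1: sum of counts S = 37 over n = 14 hours.
After batch 1: Gamma(α+S, β+n) = Gamma(4.2+37, 0.6+14) = Gamma(41.2, 14.6).
Batch 2: sum of counts S = 20 over n = 9 hours.
After batch 2: Gamma(α+S, β+n) = Gamma(41.2+20, 14.6+9) = Gamma(61.2, 23.6).
Var = α/β² = 61.2/23.6² = 0.1099.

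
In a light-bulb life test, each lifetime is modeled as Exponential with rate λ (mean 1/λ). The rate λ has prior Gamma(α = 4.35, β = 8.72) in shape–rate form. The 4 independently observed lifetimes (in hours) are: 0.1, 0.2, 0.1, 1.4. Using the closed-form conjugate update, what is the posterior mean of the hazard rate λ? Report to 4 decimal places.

With a Gamma(shape α, rate β) prior on the exponential rate λ, the posterior after n observations with total T = Σxᵢ is Gamma(α+n, β+T).
Sum of observations T = 1.8 hours; n = 4.
Posterior: Gamma(4.35+4, 8.72+1.8) = Gamma(8.35, 10.52).
Posterior mean of λ = α/β = 8.35/10.52 = 0.7937.

0.7937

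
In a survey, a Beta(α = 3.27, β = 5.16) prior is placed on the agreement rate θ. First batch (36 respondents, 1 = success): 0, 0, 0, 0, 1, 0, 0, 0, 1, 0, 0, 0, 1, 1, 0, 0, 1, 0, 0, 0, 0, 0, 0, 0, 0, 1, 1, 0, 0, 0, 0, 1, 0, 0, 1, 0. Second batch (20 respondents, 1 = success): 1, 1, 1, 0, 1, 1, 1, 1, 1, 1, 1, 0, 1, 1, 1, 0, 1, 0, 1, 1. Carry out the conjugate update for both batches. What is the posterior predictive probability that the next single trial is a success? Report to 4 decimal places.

0.4388

The Beta prior is conjugate to a Binomial/Bernoulli likelihood; the update adds successes to α and failures to β.
After batch 1: Beta(3.27+9, 5.16+27) = Beta(12.27, 32.16).
After batch 2: Beta(12.27+16, 32.16+4) = Beta(28.27, 36.16).
For a single future Bernoulli trial, P(success | data) = α/(α+β) = 0.4388.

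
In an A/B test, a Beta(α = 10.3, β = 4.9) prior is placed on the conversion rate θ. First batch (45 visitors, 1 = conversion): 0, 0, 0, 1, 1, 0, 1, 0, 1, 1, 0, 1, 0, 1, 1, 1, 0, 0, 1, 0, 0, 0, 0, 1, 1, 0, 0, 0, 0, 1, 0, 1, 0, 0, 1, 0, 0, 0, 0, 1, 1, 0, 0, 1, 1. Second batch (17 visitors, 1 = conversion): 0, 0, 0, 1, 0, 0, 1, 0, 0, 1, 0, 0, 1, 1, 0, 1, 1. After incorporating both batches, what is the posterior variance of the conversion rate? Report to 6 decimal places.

The Beta prior is conjugate to a Binomial/Bernoulli likelihood; the update adds successes to α and failures to β.
After batch 1: Beta(10.3+19, 4.9+26) = Beta(29.3, 30.9).
After batch 2: Beta(29.3+7, 30.9+10) = Beta(36.3, 40.9).
Var = αβ/((α+β)²(α+β+1)) = 36.3·40.9/(77.2²·78.2) = 0.003186.

0.003186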